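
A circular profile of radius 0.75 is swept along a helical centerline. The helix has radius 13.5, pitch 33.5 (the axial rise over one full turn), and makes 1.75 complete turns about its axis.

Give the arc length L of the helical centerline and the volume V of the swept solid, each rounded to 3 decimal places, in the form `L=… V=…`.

L=159.598 V=282.032

2πR = 2π·13.5 = 84.823002
per-turn = √(84.823002² + 33.5²) = √(7194.9416 + 1122.25) = √8317.1916 = 91.198638
L = 1.75 × 91.198638 = 159.597617
V = π·0.75² × L = 1.767146 × 159.597617 = 282.032269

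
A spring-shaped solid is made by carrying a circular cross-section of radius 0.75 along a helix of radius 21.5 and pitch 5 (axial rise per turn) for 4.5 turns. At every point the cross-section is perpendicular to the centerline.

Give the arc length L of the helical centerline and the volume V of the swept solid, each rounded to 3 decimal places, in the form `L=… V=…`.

2πR = 2π·21.5 = 135.088484
per-turn = √(135.088484² + 5²) = √(18248.8985 + 25) = √18273.8985 = 135.180984
L = 4.5 × 135.180984 = 608.314430
V = π·0.75² × L = 1.767146 × 608.314430 = 1074.980331

L=608.314 V=1074.980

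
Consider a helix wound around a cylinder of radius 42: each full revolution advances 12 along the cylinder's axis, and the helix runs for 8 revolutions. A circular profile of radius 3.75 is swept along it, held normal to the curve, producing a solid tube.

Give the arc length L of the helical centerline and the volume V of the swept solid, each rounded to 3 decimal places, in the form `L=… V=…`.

2πR = 2π·42 = 263.893783
per-turn = √(263.893783² + 12²) = √(69639.9287 + 144) = √69783.9287 = 264.166479
L = 8 × 264.166479 = 2113.331832
V = π·3.75² × L = 44.178647 × 2113.331832 = 93364.140365

L=2113.332 V=93364.140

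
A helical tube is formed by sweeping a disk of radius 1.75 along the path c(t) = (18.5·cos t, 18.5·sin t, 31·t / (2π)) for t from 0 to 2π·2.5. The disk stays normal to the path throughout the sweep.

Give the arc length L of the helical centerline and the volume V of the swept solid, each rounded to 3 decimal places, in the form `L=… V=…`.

2πR = 2π·18.5 = 116.238928
per-turn = √(116.238928² + 31²) = √(13511.4884 + 961) = √14472.4884 = 120.301656
L = 2.5 × 120.301656 = 300.754140
V = π·1.75² × L = 9.621128 × 300.754140 = 2893.593926

L=300.754 V=2893.594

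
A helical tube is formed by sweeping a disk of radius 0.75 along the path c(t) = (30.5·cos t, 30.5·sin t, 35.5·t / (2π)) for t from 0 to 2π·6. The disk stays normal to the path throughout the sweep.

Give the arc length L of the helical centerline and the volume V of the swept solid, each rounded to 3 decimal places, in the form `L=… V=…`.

2πR = 2π·30.5 = 191.637152
per-turn = √(191.637152² + 35.5²) = √(36724.7980 + 1260.25) = √37985.0480 = 194.897532
L = 6 × 194.897532 = 1169.385192
V = π·0.75² × L = 1.767146 × 1169.385192 = 2066.474210

L=1169.385 V=2066.474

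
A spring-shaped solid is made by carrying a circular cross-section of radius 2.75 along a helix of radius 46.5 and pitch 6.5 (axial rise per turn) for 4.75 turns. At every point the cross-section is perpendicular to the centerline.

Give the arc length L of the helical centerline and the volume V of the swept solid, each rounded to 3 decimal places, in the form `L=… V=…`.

2πR = 2π·46.5 = 292.168117
per-turn = √(292.168117² + 6.5²) = √(85362.2085 + 42.25) = √85404.4585 = 292.240412
L = 4.75 × 292.240412 = 1388.141957
V = π·2.75² × L = 23.758294 × 1388.141957 = 32979.885354

L=1388.142 V=32979.885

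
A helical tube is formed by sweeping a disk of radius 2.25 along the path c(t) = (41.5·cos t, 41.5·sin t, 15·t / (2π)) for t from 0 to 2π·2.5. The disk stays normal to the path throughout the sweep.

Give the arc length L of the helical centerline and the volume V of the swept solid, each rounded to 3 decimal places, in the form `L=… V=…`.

L=652.958 V=10384.851

2πR = 2π·41.5 = 260.752190
per-turn = √(260.752190² + 15²) = √(67991.7047 + 225) = √68216.7047 = 261.183278
L = 2.5 × 261.183278 = 652.958195
V = π·2.25² × L = 15.904313 × 652.958195 = 10384.851385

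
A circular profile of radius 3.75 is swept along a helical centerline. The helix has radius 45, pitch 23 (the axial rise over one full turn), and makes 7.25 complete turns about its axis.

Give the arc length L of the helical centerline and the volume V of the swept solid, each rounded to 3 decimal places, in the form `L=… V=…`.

2πR = 2π·45 = 282.743339
per-turn = √(282.743339² + 23²) = √(79943.7956 + 529) = √80472.7956 = 283.677274
L = 7.25 × 283.677274 = 2056.660235
V = π·3.75² × L = 44.178647 × 2056.660235 = 90860.465876

L=2056.660 V=90860.466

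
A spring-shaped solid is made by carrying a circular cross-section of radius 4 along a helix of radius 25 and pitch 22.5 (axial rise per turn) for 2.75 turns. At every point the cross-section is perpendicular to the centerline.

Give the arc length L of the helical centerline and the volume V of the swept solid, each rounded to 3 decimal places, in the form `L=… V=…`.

L=436.378 V=21934.749

2πR = 2π·25 = 157.079633
per-turn = √(157.079633² + 22.5²) = √(24674.0110 + 506.25) = √25180.2610 = 158.682894
L = 2.75 × 158.682894 = 436.377960
V = π·4² × L = 50.265482 × 436.377960 = 21934.748685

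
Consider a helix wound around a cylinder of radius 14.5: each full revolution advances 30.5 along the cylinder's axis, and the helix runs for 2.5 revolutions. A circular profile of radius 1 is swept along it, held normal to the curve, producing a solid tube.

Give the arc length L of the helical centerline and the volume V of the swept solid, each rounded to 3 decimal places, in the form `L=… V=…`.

2πR = 2π·14.5 = 91.106187
per-turn = √(91.106187² + 30.5²) = √(8300.3373 + 930.25) = √9230.5873 = 96.075945
L = 2.5 × 96.075945 = 240.189864
V = π·1² × L = 3.141593 × 240.189864 = 754.578711

L=240.190 V=754.579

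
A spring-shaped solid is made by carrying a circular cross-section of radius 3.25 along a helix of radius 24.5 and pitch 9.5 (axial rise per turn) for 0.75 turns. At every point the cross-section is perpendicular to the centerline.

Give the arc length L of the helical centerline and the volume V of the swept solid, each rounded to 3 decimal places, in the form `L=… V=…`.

L=115.673 V=3838.391

2πR = 2π·24.5 = 153.938040
per-turn = √(153.938040² + 9.5²) = √(23696.9202 + 90.25) = √23787.1702 = 154.230899
L = 0.75 × 154.230899 = 115.673174
V = π·3.25² × L = 33.183072 × 115.673174 = 3838.391313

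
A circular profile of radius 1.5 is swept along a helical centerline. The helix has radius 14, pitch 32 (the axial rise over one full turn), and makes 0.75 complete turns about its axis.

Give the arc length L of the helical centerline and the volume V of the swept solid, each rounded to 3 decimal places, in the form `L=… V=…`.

2πR = 2π·14 = 87.964594
per-turn = √(87.964594² + 32²) = √(7737.7699 + 1024) = √8761.7699 = 93.604326
L = 0.75 × 93.604326 = 70.203245
V = π·1.5² × L = 7.068583 × 70.203245 = 496.237494

L=70.203 V=496.237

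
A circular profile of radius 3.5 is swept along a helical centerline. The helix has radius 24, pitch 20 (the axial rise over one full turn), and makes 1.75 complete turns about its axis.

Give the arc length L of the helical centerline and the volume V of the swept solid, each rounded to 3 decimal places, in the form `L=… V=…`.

2πR = 2π·24 = 150.796447
per-turn = √(150.796447² + 20²) = √(22739.5685 + 400) = √23139.5685 = 152.116957
L = 1.75 × 152.116957 = 266.204674
V = π·3.5² × L = 38.484510 × 266.204674 = 10244.756454

L=266.205 V=10244.756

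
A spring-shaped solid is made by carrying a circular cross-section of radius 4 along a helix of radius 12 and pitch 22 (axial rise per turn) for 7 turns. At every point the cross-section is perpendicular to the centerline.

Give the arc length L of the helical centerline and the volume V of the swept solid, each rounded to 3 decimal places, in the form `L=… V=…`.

L=549.796 V=27635.765

2πR = 2π·12 = 75.398224
per-turn = √(75.398224² + 22²) = √(5684.8921 + 484) = √6168.8921 = 78.542295
L = 7 × 78.542295 = 549.796066
V = π·4² × L = 50.265482 × 549.796066 = 27635.764530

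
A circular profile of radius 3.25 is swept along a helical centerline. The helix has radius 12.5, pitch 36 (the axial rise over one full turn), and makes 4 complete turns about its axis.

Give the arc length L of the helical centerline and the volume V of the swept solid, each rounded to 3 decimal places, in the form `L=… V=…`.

L=345.589 V=11467.719

2πR = 2π·12.5 = 78.539816
per-turn = √(78.539816² + 36²) = √(6168.5028 + 1296) = √7464.5028 = 86.397354
L = 4 × 86.397354 = 345.589415
V = π·3.25² × L = 33.183072 × 345.589415 = 11467.718592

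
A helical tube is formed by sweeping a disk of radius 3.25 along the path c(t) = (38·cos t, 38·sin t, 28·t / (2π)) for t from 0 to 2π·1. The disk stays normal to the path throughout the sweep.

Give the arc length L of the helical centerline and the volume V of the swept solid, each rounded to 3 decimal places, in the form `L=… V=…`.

L=240.397 V=7977.119

2πR = 2π·38 = 238.761042
per-turn = √(238.761042² + 28²) = √(57006.8350 + 784) = √57790.8350 = 240.397244
L = 1 × 240.397244 = 240.397244
V = π·3.25² × L = 33.183072 × 240.397244 = 7977.119160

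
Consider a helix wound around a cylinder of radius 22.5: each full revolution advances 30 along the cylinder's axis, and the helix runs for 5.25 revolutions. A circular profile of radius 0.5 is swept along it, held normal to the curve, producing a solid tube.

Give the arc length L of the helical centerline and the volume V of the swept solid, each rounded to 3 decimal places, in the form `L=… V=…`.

2πR = 2π·22.5 = 141.371669
per-turn = √(141.371669² + 30²) = √(19985.9489 + 900) = √20885.9489 = 144.519718
L = 5.25 × 144.519718 = 758.728520
V = π·0.5² × L = 0.785398 × 758.728520 = 595.903986

L=758.729 V=595.904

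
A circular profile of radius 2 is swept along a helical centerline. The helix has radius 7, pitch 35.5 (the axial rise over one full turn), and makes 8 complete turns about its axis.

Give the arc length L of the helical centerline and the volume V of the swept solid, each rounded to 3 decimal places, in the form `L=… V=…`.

2πR = 2π·7 = 43.982297
per-turn = √(43.982297² + 35.5²) = √(1934.4425 + 1260.25) = √3194.6925 = 56.521611
L = 8 × 56.521611 = 452.172885
V = π·2² × L = 12.566371 × 452.172885 = 5682.172050

L=452.173 V=5682.172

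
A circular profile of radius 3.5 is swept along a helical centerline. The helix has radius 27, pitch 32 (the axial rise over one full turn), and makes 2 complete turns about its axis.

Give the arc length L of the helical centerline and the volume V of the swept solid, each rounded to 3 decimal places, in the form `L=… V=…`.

2πR = 2π·27 = 169.646003
per-turn = √(169.646003² + 32²) = √(28779.7664 + 1024) = √29803.7664 = 172.637674
L = 2 × 172.637674 = 345.275348
V = π·3.5² × L = 38.484510 × 345.275348 = 13287.752574

L=345.275 V=13287.753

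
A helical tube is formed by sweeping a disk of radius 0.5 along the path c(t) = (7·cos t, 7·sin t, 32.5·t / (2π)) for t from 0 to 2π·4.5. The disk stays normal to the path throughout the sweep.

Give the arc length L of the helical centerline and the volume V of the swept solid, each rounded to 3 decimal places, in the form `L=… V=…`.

2πR = 2π·7 = 43.982297
per-turn = √(43.982297² + 32.5²) = √(1934.4425 + 1056.25) = √2990.6925 = 54.687224
L = 4.5 × 54.687224 = 246.092508
V = π·0.5² × L = 0.785398 × 246.092508 = 193.280604

L=246.093 V=193.281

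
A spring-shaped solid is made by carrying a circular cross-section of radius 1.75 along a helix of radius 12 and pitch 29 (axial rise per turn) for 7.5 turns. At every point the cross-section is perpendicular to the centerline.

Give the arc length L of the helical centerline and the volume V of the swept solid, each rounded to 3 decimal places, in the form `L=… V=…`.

2πR = 2π·12 = 75.398224
per-turn = √(75.398224² + 29²) = √(5684.8921 + 841) = √6525.8921 = 80.782994
L = 7.5 × 80.782994 = 605.872456
V = π·1.75² × L = 9.621128 × 605.872456 = 5829.176146

L=605.872 V=5829.176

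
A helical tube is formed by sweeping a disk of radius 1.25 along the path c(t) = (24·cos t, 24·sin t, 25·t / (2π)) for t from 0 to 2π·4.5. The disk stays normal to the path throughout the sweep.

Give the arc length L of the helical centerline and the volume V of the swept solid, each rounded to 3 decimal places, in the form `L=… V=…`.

2πR = 2π·24 = 150.796447
per-turn = √(150.796447² + 25²) = √(22739.5685 + 625) = √23364.5685 = 152.854730
L = 4.5 × 152.854730 = 687.846286
V = π·1.25² × L = 4.908739 × 687.846286 = 3376.457560

L=687.846 V=3376.458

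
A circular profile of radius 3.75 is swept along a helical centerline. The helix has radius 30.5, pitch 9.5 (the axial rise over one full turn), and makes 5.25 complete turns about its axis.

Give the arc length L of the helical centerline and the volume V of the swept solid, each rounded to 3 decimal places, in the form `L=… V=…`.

L=1007.331 V=44502.499

2πR = 2π·30.5 = 191.637152
per-turn = √(191.637152² + 9.5²) = √(36724.7980 + 90.25) = √36815.0480 = 191.872478
L = 5.25 × 191.872478 = 1007.330512
V = π·3.75² × L = 44.178647 × 1007.330512 = 44502.498779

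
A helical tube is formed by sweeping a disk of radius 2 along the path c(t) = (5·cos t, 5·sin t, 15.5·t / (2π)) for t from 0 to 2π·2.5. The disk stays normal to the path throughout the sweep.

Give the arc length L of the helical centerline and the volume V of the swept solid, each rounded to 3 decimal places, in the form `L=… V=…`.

L=87.579 V=1100.549

2πR = 2π·5 = 31.415927
per-turn = √(31.415927² + 15.5²) = √(986.9604 + 240.25) = √1227.2104 = 35.031563
L = 2.5 × 35.031563 = 87.578909
V = π·2² × L = 12.566371 × 87.578909 = 1100.549025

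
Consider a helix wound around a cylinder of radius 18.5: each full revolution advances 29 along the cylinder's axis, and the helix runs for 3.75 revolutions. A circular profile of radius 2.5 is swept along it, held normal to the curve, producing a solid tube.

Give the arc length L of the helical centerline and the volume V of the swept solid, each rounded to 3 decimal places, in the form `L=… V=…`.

2πR = 2π·18.5 = 116.238928
per-turn = √(116.238928² + 29²) = √(13511.4884 + 841) = √14352.4884 = 119.801872
L = 3.75 × 119.801872 = 449.257018
V = π·2.5² × L = 19.634954 × 449.257018 = 8821.140926

L=449.257 V=8821.141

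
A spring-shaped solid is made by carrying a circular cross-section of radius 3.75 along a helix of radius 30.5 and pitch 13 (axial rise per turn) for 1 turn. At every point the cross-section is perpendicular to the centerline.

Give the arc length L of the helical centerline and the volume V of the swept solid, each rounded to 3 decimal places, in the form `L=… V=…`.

2πR = 2π·30.5 = 191.637152
per-turn = √(191.637152² + 13²) = √(36724.7980 + 169) = √36893.7980 = 192.077583
L = 1 × 192.077583 = 192.077583
V = π·3.75² × L = 44.178647 × 192.077583 = 8485.727686

L=192.078 V=8485.728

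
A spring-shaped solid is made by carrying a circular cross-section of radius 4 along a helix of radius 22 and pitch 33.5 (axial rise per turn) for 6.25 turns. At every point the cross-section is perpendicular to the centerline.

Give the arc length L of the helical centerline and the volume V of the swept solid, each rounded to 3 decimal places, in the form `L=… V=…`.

L=888.947 V=44683.349

2πR = 2π·22 = 138.230077
per-turn = √(138.230077² + 33.5²) = √(19107.5541 + 1122.25) = √20229.8041 = 142.231516
L = 6.25 × 142.231516 = 888.946974
V = π·4² × L = 50.265482 × 888.946974 = 44683.348552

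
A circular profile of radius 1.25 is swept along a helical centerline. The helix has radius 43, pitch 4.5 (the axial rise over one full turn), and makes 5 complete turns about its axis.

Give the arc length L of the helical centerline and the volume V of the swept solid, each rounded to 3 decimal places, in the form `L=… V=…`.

L=1351.072 V=6632.060

2πR = 2π·43 = 270.176968
per-turn = √(270.176968² + 4.5²) = √(72995.5942 + 20.25) = √73015.8442 = 270.214441
L = 5 × 270.214441 = 1351.072205
V = π·1.25² × L = 4.908739 × 1351.072205 = 6632.060179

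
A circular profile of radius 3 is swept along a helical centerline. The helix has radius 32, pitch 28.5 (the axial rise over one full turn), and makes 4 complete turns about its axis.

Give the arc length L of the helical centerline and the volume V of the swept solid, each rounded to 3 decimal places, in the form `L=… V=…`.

L=812.287 V=22966.878

2πR = 2π·32 = 201.061930
per-turn = √(201.061930² + 28.5²) = √(40425.8996 + 812.25) = √41238.1496 = 203.071784
L = 4 × 203.071784 = 812.287138
V = π·3² × L = 28.274334 × 812.287138 = 22966.877739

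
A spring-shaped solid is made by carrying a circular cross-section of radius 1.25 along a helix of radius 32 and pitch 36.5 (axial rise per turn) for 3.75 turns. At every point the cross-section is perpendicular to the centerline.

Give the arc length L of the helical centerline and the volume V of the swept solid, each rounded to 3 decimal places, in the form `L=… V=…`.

2πR = 2π·32 = 201.061930
per-turn = √(201.061930² + 36.5²) = √(40425.8996 + 1332.25) = √41758.1496 = 204.348109
L = 3.75 × 204.348109 = 766.305409
V = π·1.25² × L = 4.908739 × 766.305409 = 3761.592878

L=766.305 V=3761.593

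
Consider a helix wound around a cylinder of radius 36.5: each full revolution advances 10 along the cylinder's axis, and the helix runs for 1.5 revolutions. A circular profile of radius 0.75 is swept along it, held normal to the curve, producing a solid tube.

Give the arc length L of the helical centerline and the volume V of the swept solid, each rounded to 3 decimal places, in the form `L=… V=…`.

2πR = 2π·36.5 = 229.336264
per-turn = √(229.336264² + 10²) = √(52595.1219 + 100) = √52695.1219 = 229.554181
L = 1.5 × 229.554181 = 344.331271
V = π·0.75² × L = 1.767146 × 344.331271 = 608.483583

L=344.331 V=608.484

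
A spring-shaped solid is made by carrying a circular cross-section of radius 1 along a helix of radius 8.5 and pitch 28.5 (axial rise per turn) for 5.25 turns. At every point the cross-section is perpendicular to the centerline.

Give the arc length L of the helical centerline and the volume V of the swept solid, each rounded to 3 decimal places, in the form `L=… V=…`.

L=317.812 V=998.436

2πR = 2π·8.5 = 53.407075
per-turn = √(53.407075² + 28.5²) = √(2852.3157 + 812.25) = √3664.5657 = 60.535656
L = 5.25 × 60.535656 = 317.812195
V = π·1² × L = 3.141593 × 317.812195 = 998.436457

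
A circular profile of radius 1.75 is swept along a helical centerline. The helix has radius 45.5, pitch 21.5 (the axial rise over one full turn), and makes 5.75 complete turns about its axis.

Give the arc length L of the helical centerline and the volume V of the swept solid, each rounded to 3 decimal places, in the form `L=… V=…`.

L=1648.480 V=15860.240

2πR = 2π·45.5 = 285.884931
per-turn = √(285.884931² + 21.5²) = √(81730.1940 + 462.25) = √82192.4440 = 286.692246
L = 5.75 × 286.692246 = 1648.480416
V = π·1.75² × L = 9.621128 × 1648.480416 = 15860.240264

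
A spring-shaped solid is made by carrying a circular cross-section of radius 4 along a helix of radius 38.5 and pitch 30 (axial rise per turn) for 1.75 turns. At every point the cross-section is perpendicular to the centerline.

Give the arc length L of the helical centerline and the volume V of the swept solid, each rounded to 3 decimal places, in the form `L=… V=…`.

2πR = 2π·38.5 = 241.902634
per-turn = √(241.902634² + 30²) = √(58516.8845 + 900) = √59416.8845 = 243.755789
L = 1.75 × 243.755789 = 426.572630
V = π·4² × L = 50.265482 × 426.572630 = 21441.879056

L=426.573 V=21441.879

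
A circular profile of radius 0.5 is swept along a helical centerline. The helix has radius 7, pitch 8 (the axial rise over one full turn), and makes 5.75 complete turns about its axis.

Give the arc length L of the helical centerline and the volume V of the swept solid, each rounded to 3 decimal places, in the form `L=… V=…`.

L=257.048 V=201.885

2πR = 2π·7 = 43.982297
per-turn = √(43.982297² + 8²) = √(1934.4425 + 64) = √1998.4425 = 44.703942
L = 5.75 × 44.703942 = 257.047669
V = π·0.5² × L = 0.785398 × 257.047669 = 201.884767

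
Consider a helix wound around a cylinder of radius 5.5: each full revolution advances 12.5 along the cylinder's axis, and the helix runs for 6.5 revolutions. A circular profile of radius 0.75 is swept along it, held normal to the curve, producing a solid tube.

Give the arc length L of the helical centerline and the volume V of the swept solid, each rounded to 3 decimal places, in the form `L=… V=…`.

2πR = 2π·5.5 = 34.557519
per-turn = √(34.557519² + 12.5²) = √(1194.2221 + 156.25) = √1350.4721 = 36.748770
L = 6.5 × 36.748770 = 238.867008
V = π·0.75² × L = 1.767146 × 238.867008 = 422.112846

L=238.867 V=422.113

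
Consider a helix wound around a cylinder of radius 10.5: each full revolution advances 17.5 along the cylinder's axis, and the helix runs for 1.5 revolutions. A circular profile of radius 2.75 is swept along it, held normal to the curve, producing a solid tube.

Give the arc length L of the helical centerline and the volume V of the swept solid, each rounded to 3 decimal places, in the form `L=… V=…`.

L=102.383 V=2432.434

2πR = 2π·10.5 = 65.973446
per-turn = √(65.973446² + 17.5²) = √(4352.4955 + 306.25) = √4658.7455 = 68.255004
L = 1.5 × 68.255004 = 102.382506
V = π·2.75² × L = 23.758294 × 102.382506 = 2432.433715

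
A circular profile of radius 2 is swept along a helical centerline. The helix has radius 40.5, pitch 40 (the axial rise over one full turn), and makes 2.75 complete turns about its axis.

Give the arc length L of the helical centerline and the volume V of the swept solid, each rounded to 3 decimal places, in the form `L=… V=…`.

2πR = 2π·40.5 = 254.469005
per-turn = √(254.469005² + 40²) = √(64754.4745 + 1600) = √66354.4745 = 257.593623
L = 2.75 × 257.593623 = 708.382463
V = π·2² × L = 12.566371 × 708.382463 = 8901.796561

L=708.382 V=8901.797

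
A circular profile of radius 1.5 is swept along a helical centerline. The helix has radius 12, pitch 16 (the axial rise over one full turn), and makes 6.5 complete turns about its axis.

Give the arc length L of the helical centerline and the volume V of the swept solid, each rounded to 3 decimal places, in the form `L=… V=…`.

2πR = 2π·12 = 75.398224
per-turn = √(75.398224² + 16²) = √(5684.8921 + 256) = √5940.8921 = 77.077183
L = 6.5 × 77.077183 = 501.001689
V = π·1.5² × L = 7.068583 × 501.001689 = 3541.372260

L=501.002 V=3541.372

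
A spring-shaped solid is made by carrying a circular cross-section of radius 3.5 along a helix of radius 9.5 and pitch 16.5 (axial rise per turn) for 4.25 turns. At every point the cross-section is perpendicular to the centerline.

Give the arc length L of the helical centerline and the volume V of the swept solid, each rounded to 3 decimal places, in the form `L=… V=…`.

2πR = 2π·9.5 = 59.690260
per-turn = √(59.690260² + 16.5²) = √(3562.9272 + 272.25) = √3835.1772 = 61.928807
L = 4.25 × 61.928807 = 263.197432
V = π·3.5² × L = 38.484510 × 263.197432 = 10129.024188

L=263.197 V=10129.024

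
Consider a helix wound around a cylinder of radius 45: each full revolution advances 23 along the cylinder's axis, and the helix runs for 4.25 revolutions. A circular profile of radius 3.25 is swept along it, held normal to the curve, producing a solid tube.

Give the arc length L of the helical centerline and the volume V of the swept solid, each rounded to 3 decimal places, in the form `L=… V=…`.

2πR = 2π·45 = 282.743339
per-turn = √(282.743339² + 23²) = √(79943.7956 + 529) = √80472.7956 = 283.677274
L = 4.25 × 283.677274 = 1205.628413
V = π·3.25² × L = 33.183072 × 1205.628413 = 40006.454937

L=1205.628 V=40006.455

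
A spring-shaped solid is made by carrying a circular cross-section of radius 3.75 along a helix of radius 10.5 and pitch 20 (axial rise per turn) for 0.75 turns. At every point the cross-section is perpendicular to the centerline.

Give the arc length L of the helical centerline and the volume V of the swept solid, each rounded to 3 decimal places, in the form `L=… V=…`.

L=51.704 V=2284.202

2πR = 2π·10.5 = 65.973446
per-turn = √(65.973446² + 20²) = √(4352.4955 + 400) = √4752.4955 = 68.938346
L = 0.75 × 68.938346 = 51.703759
V = π·3.75² × L = 44.178647 × 51.703759 = 2284.202122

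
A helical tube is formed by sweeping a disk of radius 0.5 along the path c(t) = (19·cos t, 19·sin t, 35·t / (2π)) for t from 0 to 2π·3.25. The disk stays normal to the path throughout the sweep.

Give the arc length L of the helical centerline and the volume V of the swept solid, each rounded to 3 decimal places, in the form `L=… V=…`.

L=404.318 V=317.550

2πR = 2π·19 = 119.380521
per-turn = √(119.380521² + 35²) = √(14251.7088 + 1225) = √15476.7088 = 124.405421
L = 3.25 × 124.405421 = 404.317618
V = π·0.5² × L = 0.785398 × 404.317618 = 317.550315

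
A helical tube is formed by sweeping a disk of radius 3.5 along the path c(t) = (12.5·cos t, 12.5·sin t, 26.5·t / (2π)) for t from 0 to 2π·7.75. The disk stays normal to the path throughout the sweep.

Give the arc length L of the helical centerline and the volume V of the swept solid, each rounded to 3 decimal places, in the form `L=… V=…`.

2πR = 2π·12.5 = 78.539816
per-turn = √(78.539816² + 26.5²) = √(6168.5028 + 702.25) = √6870.7528 = 82.890004
L = 7.75 × 82.890004 = 642.397530
V = π·3.5² × L = 38.484510 × 642.397530 = 24722.354188

L=642.398 V=24722.354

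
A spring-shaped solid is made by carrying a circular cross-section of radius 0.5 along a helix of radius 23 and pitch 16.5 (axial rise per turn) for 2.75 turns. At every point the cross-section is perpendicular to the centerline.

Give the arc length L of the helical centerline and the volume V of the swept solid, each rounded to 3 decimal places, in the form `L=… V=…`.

L=399.993 V=314.154

2πR = 2π·23 = 144.513262
per-turn = √(144.513262² + 16.5²) = √(20884.0829 + 272.25) = √21156.3329 = 145.452167
L = 2.75 × 145.452167 = 399.993460
V = π·0.5² × L = 0.785398 × 399.993460 = 314.154128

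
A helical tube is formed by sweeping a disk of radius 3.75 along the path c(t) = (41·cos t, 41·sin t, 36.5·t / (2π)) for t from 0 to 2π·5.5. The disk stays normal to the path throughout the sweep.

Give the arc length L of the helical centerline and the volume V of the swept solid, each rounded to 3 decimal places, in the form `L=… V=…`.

L=1431.009 V=63220.060

2πR = 2π·41 = 257.610598
per-turn = √(257.610598² + 36.5²) = √(66363.2200 + 1332.25) = √67695.4700 = 260.183531
L = 5.5 × 260.183531 = 1431.009423
V = π·3.75² × L = 44.178647 × 1431.009423 = 63220.059688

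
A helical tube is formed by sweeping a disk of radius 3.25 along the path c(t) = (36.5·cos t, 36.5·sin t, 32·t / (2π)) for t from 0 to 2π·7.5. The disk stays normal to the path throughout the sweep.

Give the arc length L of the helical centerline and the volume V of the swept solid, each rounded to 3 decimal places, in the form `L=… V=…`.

L=1736.685 V=57628.552

2πR = 2π·36.5 = 229.336264
per-turn = √(229.336264² + 32²) = √(52595.1219 + 1024) = √53619.1219 = 231.558031
L = 7.5 × 231.558031 = 1736.685235
V = π·3.25² × L = 33.183072 × 1736.685235 = 57628.551884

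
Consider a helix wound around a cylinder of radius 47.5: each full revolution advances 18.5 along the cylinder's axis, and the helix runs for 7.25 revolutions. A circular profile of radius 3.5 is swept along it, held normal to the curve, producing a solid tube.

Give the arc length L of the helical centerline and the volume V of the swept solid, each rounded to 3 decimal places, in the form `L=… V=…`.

2πR = 2π·47.5 = 298.451302
per-turn = √(298.451302² + 18.5²) = √(89073.1797 + 342.25) = √89415.4297 = 299.024129
L = 7.25 × 299.024129 = 2167.924935
V = π·3.5² × L = 38.484510 × 2167.924935 = 83431.528862

L=2167.925 V=83431.529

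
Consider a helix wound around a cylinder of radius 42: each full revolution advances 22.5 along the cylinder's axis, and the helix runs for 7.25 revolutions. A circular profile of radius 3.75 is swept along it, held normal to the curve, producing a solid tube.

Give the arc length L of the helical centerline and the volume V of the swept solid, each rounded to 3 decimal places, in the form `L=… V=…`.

2πR = 2π·42 = 263.893783
per-turn = √(263.893783² + 22.5²) = √(69639.9287 + 506.25) = √70146.1787 = 264.851239
L = 7.25 × 264.851239 = 1920.171481
V = π·3.75² × L = 44.178647 × 1920.171481 = 84830.577435

L=1920.171 V=84830.577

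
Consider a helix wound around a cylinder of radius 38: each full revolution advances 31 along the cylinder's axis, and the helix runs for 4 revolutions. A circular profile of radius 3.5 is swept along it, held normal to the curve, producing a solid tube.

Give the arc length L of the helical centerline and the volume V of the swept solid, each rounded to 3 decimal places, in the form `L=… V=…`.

L=963.060 V=37062.908

2πR = 2π·38 = 238.761042
per-turn = √(238.761042² + 31²) = √(57006.8350 + 961) = √57967.8350 = 240.765103
L = 4 × 240.765103 = 963.060414
V = π·3.5² × L = 38.484510 × 963.060414 = 37062.908126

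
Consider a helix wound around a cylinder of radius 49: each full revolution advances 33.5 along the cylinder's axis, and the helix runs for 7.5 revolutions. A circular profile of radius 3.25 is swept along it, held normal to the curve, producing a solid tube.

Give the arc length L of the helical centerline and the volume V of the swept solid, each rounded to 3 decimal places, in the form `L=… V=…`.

L=2322.700 V=77074.310

2πR = 2π·49 = 307.876080
per-turn = √(307.876080² + 33.5²) = √(94787.6807 + 1122.25) = √95909.9307 = 309.693285
L = 7.5 × 309.693285 = 2322.699636
V = π·3.25² × L = 33.183072 × 2322.699636 = 77074.310200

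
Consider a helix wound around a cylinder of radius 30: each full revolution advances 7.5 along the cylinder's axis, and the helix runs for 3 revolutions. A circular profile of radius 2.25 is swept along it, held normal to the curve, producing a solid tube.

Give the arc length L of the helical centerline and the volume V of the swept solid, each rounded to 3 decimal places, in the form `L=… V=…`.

L=565.934 V=9000.793

2πR = 2π·30 = 188.495559
per-turn = √(188.495559² + 7.5²) = √(35530.5758 + 56.25) = √35586.8258 = 188.644708
L = 3 × 188.644708 = 565.934124
V = π·2.25² × L = 15.904313 × 565.934124 = 9000.793336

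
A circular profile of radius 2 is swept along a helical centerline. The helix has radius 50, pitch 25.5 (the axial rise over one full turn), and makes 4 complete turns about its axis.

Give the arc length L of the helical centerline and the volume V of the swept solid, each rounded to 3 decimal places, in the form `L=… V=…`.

2πR = 2π·50 = 314.159265
per-turn = √(314.159265² + 25.5²) = √(98696.0440 + 650.25) = √99346.2940 = 315.192471
L = 4 × 315.192471 = 1260.769885
V = π·2² × L = 12.566371 × 1260.769885 = 15843.301641

L=1260.770 V=15843.302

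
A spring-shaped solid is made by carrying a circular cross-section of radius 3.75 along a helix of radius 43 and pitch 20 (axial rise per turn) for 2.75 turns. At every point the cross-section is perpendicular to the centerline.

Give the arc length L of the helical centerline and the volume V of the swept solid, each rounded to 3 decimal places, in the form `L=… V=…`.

L=745.020 V=32913.957

2πR = 2π·43 = 270.176968
per-turn = √(270.176968² + 20²) = √(72995.5942 + 400) = √73395.5942 = 270.916212
L = 2.75 × 270.916212 = 745.019584
V = π·3.75² × L = 44.178647 × 745.019584 = 32913.956986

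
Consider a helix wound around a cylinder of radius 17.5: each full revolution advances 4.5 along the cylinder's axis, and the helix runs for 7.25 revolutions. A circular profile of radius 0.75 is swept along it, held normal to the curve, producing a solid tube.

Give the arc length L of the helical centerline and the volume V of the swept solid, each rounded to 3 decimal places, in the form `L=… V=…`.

2πR = 2π·17.5 = 109.955743
per-turn = √(109.955743² + 4.5²) = √(12090.2654 + 20.25) = √12110.5154 = 110.047787
L = 7.25 × 110.047787 = 797.846455
V = π·0.75² × L = 1.767146 × 797.846455 = 1409.911065

L=797.846 V=1409.911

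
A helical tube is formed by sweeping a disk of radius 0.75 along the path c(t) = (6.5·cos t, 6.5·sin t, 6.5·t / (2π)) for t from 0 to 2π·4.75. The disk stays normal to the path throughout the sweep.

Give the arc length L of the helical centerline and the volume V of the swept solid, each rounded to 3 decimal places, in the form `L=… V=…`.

2πR = 2π·6.5 = 40.840704
per-turn = √(40.840704² + 6.5²) = √(1667.9631 + 42.25) = √1710.2131 = 41.354723
L = 4.75 × 41.354723 = 196.434936
V = π·0.75² × L = 1.767146 × 196.434936 = 347.129185

L=196.435 V=347.129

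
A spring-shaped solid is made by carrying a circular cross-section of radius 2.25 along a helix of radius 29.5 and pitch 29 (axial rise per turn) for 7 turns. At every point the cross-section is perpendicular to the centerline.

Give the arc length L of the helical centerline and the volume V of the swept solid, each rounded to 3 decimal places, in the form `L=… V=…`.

L=1313.262 V=20886.533

2πR = 2π·29.5 = 185.353967
per-turn = √(185.353967² + 29²) = √(34356.0929 + 841) = √35197.0929 = 187.608883
L = 7 × 187.608883 = 1313.262180
V = π·2.25² × L = 15.904313 × 1313.262180 = 20886.532509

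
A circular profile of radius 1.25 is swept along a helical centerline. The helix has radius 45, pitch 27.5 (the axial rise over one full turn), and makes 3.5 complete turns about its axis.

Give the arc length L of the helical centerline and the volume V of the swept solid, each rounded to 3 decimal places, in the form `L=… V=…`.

L=994.271 V=4880.618

2πR = 2π·45 = 282.743339
per-turn = √(282.743339² + 27.5²) = √(79943.7956 + 756.25) = √80700.0456 = 284.077535
L = 3.5 × 284.077535 = 994.271371
V = π·1.25² × L = 4.908739 × 994.271371 = 4880.618179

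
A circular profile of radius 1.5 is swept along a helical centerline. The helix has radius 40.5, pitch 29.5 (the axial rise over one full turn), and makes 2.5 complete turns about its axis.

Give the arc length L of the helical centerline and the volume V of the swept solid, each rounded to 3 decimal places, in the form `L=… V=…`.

2πR = 2π·40.5 = 254.469005
per-turn = √(254.469005² + 29.5²) = √(64754.4745 + 870.25) = √65624.7245 = 256.173231
L = 2.5 × 256.173231 = 640.433078
V = π·1.5² × L = 7.068583 × 640.433078 = 4526.954672

L=640.433 V=4526.955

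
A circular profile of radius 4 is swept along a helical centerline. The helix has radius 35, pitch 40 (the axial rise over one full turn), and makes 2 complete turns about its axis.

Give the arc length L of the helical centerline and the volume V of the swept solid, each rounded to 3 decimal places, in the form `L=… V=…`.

L=447.039 V=22470.652

2πR = 2π·35 = 219.911486
per-turn = √(219.911486² + 40²) = √(48361.0616 + 1600) = √49961.0616 = 223.519712
L = 2 × 223.519712 = 447.039424
V = π·4² × L = 50.265482 × 447.039424 = 22470.652305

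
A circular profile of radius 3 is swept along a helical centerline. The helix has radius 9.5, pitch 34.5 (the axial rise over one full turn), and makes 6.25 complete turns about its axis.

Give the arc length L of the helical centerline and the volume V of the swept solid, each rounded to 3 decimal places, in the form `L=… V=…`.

2πR = 2π·9.5 = 59.690260
per-turn = √(59.690260² + 34.5²) = √(3562.9272 + 1190.25) = √4753.1772 = 68.943290
L = 6.25 × 68.943290 = 430.895560
V = π·3² × L = 28.274334 × 430.895560 = 12183.284942

L=430.896 V=12183.285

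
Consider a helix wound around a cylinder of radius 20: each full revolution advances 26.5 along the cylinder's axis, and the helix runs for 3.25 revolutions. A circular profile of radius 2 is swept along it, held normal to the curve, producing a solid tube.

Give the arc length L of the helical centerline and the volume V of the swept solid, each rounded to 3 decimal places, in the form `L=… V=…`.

L=417.389 V=5245.069

2πR = 2π·20 = 125.663706
per-turn = √(125.663706² + 26.5²) = √(15791.3670 + 702.25) = √16493.6170 = 128.427478
L = 3.25 × 128.427478 = 417.389303
V = π·2² × L = 12.566371 × 417.389303 = 5245.068668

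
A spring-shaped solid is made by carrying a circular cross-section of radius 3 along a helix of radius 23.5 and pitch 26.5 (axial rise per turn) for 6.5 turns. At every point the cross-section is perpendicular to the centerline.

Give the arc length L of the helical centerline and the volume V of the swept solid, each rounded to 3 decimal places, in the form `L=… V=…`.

L=975.091 V=27570.052

2πR = 2π·23.5 = 147.654855
per-turn = √(147.654855² + 26.5²) = √(21801.9561 + 702.25) = √22504.2061 = 150.014020
L = 6.5 × 150.014020 = 975.091128
V = π·3² × L = 28.274334 × 975.091128 = 27570.052130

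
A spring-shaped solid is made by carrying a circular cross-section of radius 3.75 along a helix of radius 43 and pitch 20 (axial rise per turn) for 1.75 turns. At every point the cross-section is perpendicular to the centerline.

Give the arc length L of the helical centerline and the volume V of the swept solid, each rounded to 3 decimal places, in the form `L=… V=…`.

L=474.103 V=20945.245

2πR = 2π·43 = 270.176968
per-turn = √(270.176968² + 20²) = √(72995.5942 + 400) = √73395.5942 = 270.916212
L = 1.75 × 270.916212 = 474.103372
V = π·3.75² × L = 44.178647 × 474.103372 = 20945.245355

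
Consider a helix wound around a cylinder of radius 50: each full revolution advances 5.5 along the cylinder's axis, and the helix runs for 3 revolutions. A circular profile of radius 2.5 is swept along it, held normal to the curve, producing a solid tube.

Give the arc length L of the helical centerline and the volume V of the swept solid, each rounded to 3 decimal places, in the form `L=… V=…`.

L=942.622 V=18508.344

2πR = 2π·50 = 314.159265
per-turn = √(314.159265² + 5.5²) = √(98696.0440 + 30.25) = √98726.2940 = 314.207406
L = 3 × 314.207406 = 942.622218
V = π·2.5² × L = 19.634954 × 942.622218 = 18508.343972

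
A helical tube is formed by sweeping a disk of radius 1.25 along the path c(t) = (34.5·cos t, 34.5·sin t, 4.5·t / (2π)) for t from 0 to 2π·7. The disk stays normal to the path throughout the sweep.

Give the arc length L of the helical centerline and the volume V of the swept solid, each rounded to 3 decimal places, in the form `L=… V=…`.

2πR = 2π·34.5 = 216.769893
per-turn = √(216.769893² + 4.5²) = √(46989.1866 + 20.25) = √47009.4366 = 216.816597
L = 7 × 216.816597 = 1517.716176
V = π·1.25² × L = 4.908739 × 1517.716176 = 7450.071858

L=1517.716 V=7450.072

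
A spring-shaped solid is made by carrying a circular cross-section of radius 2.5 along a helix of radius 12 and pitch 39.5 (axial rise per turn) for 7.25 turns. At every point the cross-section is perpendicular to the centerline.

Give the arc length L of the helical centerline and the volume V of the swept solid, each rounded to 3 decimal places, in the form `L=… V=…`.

2πR = 2π·12 = 75.398224
per-turn = √(75.398224² + 39.5²) = √(5684.8921 + 1560.25) = √7245.1421 = 85.118401
L = 7.25 × 85.118401 = 617.108405
V = π·2.5² × L = 19.634954 × 617.108405 = 12116.895197

L=617.108 V=12116.895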